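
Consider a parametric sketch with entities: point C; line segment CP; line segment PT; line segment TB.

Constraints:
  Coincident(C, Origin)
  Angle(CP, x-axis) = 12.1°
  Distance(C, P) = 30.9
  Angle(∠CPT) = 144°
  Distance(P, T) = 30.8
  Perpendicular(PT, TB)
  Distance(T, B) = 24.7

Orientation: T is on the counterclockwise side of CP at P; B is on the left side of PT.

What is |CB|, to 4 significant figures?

56.18

C is at the origin; CP runs at 12.1° with length 30.9, so P = 30.9·(cos 12.1°, sin 12.1°) = (30.21, 6.477). ∠CPT = 144.0°, so PT runs at 12.1° + (180° − 144.0°) = 48.10° from the x-axis; with |PT| = 30.8, T = P + 30.8·(cos 48.10°, sin 48.10°) = (50.78, 29.40). PT is perpendicular to TB; with |TB| = 24.7 on the left of PT, B = T + 24.7·(-0.7443, 0.6678) = (32.40, 45.90). Then |CB| = |B − C| = 56.18.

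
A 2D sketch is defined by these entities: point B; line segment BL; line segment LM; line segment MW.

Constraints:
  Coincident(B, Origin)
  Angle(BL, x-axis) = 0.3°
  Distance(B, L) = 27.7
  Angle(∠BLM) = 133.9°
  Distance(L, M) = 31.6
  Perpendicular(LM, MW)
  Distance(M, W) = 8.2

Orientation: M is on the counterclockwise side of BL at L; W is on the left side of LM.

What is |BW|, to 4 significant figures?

52.15

∠BLM = 133.9°, so LM runs at 0.3° + (180° − 133.9°) = 46.40° from the x-axis; with |LM| = 31.6, M = L + 31.6·(cos 46.40°, sin 46.40°) = (49.49, 23.03). The perpendicularity gives MW at right angles to LM; with |MW| = 8.2 on the left of LM, W = M + 8.2·(-0.7242, 0.6896) = (43.55, 28.68). Then |BW| = |W − B| = 52.15.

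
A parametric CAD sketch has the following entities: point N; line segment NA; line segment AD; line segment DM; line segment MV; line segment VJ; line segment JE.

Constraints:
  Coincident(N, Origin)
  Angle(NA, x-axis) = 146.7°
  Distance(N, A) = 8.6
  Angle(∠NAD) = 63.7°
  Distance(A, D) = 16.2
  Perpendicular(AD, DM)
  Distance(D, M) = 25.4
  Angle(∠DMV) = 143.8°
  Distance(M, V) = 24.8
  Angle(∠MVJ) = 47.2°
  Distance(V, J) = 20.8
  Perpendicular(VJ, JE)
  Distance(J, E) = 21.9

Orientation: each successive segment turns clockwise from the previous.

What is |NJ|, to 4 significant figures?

18.37

N is at the origin; NA runs at 146.7° with length 8.6, so A = (-7.188, 4.722). ∠NAD = 63.7° gives AD at 30.40° from the x-axis; with |AD| = 16.2, D = (6.785, 12.92). The perpendicularity gives DM at right angles to AD, so DM runs at -59.60°; with |DM| = 25.4, M = (19.64, -8.989). ∠DMV = 143.8° gives MV at -95.80° from the x-axis; with |MV| = 24.8, V = (17.13, -33.66). ∠MVJ = 47.2° gives VJ at 131.4° from the x-axis; with |VJ| = 20.8, J = (3.377, -18.06). Then |NJ| = |J − N| = 18.37.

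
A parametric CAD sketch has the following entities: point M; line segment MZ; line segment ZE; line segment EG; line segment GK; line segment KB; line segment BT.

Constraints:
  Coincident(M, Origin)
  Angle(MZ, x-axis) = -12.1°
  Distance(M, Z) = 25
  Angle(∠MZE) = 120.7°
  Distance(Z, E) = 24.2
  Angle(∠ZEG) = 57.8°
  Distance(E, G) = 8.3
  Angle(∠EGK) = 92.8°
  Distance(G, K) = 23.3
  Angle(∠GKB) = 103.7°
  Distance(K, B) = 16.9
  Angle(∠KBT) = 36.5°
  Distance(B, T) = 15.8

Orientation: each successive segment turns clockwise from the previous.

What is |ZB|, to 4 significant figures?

21.08

M is at the origin; MZ runs at -12.1° with length 25.0, so Z = (24.44, -5.240). ∠MZE = 120.7° gives ZE at -71.40° from the x-axis; with |ZE| = 24.2, E = (32.16, -28.18). ∠ZEG = 57.8° gives EG at 166.4° from the x-axis; with |EG| = 8.3, G = (24.10, -26.22). ∠EGK = 92.8° gives GK at 79.20° from the x-axis; with |GK| = 23.3, K = (28.46, -3.337). ∠GKB = 103.7° gives KB at 2.900° from the x-axis; with |KB| = 16.9, B = (45.34, -2.482). Then |ZB| = |B − Z| = 21.08.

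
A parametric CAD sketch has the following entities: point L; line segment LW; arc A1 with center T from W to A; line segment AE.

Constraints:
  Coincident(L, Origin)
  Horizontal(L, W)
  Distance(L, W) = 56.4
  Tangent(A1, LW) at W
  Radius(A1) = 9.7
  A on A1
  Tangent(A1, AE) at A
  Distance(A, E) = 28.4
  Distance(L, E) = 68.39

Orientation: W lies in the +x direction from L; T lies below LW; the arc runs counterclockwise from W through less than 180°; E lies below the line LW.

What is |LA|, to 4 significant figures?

48.81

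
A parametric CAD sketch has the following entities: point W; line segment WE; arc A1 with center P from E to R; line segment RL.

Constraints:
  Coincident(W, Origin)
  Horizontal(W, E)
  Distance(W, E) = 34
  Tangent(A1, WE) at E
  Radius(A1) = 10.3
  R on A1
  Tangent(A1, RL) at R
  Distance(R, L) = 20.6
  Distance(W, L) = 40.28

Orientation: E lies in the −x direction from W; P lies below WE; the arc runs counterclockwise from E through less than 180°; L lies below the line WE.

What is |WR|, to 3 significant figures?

44.6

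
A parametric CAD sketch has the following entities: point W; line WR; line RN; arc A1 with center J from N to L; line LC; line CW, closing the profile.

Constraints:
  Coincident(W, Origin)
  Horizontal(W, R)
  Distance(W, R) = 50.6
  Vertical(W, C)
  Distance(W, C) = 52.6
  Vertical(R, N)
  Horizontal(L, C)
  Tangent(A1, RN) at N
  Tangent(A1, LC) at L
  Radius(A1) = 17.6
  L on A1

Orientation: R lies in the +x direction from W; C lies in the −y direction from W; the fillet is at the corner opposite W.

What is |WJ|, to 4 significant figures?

48.10

W is at the origin; WR is horizontal with |WR| = 50.6 and R on the +x side, so R = (50.60, 0.000). W and C share the same x with |WC| = 52.6 and C on the −y side, so C = (0.000, -52.60). The virtual corner opposite W is at (50.60, -52.60). A1 meets RN tangentially, so JN is at right angles to RN and since A1 is tangent to LC there, JL ⟂ LC, with radius 17.6, so the center J sits 17.6 in from both sides at J = (33.00, -35.00). Then |WJ| = |J − W| = 48.10.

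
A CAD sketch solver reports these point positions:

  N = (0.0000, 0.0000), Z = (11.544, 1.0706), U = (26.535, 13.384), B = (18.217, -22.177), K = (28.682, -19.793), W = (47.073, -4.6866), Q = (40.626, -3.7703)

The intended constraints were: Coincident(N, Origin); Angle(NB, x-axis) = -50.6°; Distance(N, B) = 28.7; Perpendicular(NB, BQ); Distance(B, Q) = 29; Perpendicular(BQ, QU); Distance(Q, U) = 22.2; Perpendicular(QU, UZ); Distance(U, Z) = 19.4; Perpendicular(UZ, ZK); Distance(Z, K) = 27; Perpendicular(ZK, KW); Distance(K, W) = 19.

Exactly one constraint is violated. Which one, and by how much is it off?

Distance(K, W) = 19 — off by 4.80.

N = (0.00, 0.00) ✓; NB at -50.60° ✓; |NB| = 28.70 ✓; ∠(NB, BQ) = 90.00° ✓; |BQ| = 29.00 ✓; ∠(BQ, QU) = 90.00° ✓; |QU| = 22.20 ✓; ∠(QU, UZ) = 90.00° ✓; |UZ| = 19.40 ✓; ∠(UZ, ZK) = 90.00° ✓; |ZK| = 27.00 ✓; ∠(ZK, KW) = 90.00° ✓; |KW| = 23.80 ✗.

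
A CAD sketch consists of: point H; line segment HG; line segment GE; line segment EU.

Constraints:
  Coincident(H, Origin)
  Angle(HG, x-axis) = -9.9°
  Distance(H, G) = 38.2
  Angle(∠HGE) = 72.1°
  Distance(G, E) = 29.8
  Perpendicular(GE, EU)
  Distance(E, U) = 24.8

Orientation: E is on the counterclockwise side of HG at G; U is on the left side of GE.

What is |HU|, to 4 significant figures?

21.44

∠HGE = 72.1°, so GE runs at -9.9° + (180° − 72.1°) = 98.00° from the x-axis; with |GE| = 29.8, E = G + 29.8·(cos 98.00°, sin 98.00°) = (33.48, 22.94). GE is perpendicular to EU; with |EU| = 24.8 on the left of GE, U = E + 24.8·(-0.9903, -0.1392) = (8.925, 19.49). Then |HU| = |U − H| = 21.44.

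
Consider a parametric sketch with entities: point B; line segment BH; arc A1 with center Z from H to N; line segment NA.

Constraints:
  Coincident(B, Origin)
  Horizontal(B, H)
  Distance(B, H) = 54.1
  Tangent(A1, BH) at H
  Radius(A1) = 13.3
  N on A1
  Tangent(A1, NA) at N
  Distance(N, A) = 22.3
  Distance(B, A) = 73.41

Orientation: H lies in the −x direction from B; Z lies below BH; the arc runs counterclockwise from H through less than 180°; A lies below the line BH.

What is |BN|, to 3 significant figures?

69.0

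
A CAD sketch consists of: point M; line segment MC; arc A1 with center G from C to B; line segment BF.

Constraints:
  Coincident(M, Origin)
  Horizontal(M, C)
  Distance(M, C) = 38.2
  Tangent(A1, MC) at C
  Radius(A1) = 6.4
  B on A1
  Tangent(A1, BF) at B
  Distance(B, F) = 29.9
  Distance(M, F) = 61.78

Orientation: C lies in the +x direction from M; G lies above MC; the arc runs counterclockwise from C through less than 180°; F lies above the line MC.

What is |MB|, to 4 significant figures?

44.67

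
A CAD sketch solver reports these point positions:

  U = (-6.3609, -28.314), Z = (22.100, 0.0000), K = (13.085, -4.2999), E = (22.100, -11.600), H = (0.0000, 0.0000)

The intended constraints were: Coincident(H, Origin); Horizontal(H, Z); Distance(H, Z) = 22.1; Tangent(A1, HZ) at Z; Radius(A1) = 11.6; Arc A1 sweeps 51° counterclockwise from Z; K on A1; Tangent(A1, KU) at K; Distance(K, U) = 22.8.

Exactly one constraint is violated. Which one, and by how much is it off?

Distance(K, U) = 22.8 — off by 8.10.

H = (0.00, 0.00) ✓; H.y = 0.00, Z.y = 0.00 ✓; |HZ| = 22.10 ✓; ∠(EZ, ZH) = 90.00° ✓; |EZ| = 11.60 ✓; bearing(E→K) − bearing(E→Z) = 51.00° ✓; |EK| = 11.60 ✓; ∠(EK, KU) = 90.00° ✓; |KU| = 30.90 ✗.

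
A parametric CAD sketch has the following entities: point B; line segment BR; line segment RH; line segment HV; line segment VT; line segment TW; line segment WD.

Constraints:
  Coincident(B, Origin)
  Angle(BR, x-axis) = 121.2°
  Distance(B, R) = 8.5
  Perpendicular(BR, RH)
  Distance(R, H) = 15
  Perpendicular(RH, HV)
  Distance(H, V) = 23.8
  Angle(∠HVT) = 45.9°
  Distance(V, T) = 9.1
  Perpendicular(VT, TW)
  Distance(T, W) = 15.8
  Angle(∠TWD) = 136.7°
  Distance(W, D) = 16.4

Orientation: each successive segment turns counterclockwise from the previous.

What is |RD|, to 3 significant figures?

36.2

B is at the origin; BR runs at 121.2° with length 8.5, so R = (-4.40, 7.27). BR is perpendicular to RH, so RH runs at -149°; with |RH| = 15.0, H = (-17.2, -0.500). The perpendicularity gives HV at right angles to RH, so HV runs at -58.8°; with |HV| = 23.8, V = (-4.90, -20.9). ∠HVT = 45.9° gives VT at 75.3° from the x-axis; with |VT| = 9.1, T = (-2.60, -12.1). The perpendicularity gives TW at right angles to VT, so TW runs at 165°; with |TW| = 15.8, W = (-17.9, -8.05). ∠TWD = 136.7° gives WD at -151° from the x-axis; with |WD| = 16.4, D = (-32.3, -15.9). Then |RD| = |D − R| = 36.2.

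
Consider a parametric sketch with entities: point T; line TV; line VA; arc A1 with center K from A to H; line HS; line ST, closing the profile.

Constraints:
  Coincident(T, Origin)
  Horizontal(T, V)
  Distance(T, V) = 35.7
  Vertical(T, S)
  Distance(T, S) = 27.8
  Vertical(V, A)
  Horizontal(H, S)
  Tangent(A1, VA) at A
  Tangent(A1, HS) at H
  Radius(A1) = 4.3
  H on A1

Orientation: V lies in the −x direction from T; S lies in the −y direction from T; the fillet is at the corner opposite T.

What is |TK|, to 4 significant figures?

39.22

T is at the origin; T and V share the same y with |TV| = 35.7 and V on the −x side, so V = (-35.70, 0.000). TS is vertical with |TS| = 27.8 and S on the −y side, so S = (0.000, -27.80). The virtual corner opposite T is at (-35.70, -27.80). A1 meets VA tangentially, so KA is at right angles to VA and the tangent condition forces KH to be normal to HS, with radius 4.3, so the center K sits 4.3 in from both sides at K = (-31.40, -23.50). Then |TK| = |K − T| = 39.22.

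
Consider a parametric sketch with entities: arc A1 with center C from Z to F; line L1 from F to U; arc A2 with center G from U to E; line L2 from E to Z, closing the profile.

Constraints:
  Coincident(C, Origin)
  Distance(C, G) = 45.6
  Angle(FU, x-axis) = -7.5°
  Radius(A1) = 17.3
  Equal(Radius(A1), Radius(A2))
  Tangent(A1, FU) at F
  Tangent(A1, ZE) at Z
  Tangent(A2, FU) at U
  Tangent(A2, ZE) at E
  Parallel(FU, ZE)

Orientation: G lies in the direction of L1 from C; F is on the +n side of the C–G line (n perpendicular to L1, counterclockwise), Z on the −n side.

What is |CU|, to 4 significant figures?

48.77

The slot axis is L1's direction at -7.5°, so u = (cos -7.5°, sin -7.5°) = (0.9914, -0.1305) and n = (−sin -7.5°, cos -7.5°) = (0.1305, 0.9914). C is at the origin and G lies 45.6 along u from C, so G = 45.6·u = (45.21, -5.952). Tangency of A1 to both parallel lines with radius 17.3 puts F and Z at C ± 17.3·n: F = (2.258, 17.15), Z = (-2.258, -17.15). Equal radii place U and E the same way about G: U = G + 17.3·n = (47.47, 11.20), E = G − 17.3·n = (42.95, -23.10). Then |CU| = |U − C| = 48.77.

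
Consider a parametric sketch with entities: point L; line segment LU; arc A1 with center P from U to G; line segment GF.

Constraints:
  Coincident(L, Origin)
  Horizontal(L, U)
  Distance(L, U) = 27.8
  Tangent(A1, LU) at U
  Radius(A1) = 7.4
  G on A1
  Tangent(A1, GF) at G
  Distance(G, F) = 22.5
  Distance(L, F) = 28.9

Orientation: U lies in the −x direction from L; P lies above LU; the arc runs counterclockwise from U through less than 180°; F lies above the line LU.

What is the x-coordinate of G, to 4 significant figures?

-20.88

L is at the origin; LU is horizontal with |LU| = 27.8 and U on the −x side, so U = (-27.80, 0.000). The tangent condition forces PU to be normal to LU, so P = U + (0, 7.4) = (-27.80, 7.400). Since PG ⟂ GF (tangency), |PF| = √(7.4² + 22.5²) = 23.69 regardless of where G sits on A1. So F lies on both circle(L, 28.9) and circle(P, 23.69); the above-LU intersection is F = (-12.94, 25.84). G is the foot of the tangent from F: G = (-20.88, 4.789).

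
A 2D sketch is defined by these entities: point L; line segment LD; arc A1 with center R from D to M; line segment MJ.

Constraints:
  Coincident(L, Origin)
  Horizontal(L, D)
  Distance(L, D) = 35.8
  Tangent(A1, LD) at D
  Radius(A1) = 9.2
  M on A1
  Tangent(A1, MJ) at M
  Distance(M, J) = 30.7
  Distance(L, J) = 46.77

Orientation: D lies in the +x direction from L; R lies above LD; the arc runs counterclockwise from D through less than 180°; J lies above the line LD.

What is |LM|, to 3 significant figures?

45.6

Checks: |RM| = 9.200 ✓; ∠(RM, MJ) = 90.00° ✓; |MJ| = 30.70 ✓; |LJ| = 46.77 ✓.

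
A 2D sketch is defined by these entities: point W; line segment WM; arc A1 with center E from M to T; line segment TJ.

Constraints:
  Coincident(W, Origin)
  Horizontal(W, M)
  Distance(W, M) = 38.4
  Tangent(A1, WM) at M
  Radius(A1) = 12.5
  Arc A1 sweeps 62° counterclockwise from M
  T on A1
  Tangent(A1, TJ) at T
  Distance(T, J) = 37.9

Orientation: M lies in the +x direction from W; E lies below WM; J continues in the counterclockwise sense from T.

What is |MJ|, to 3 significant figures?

49.4

W is at the origin; W and M share the same y with |WM| = 38.4 and M on the +x side, so M = (38.4, 0.00). Since A1 is tangent to WM there, EM ⟂ WM, so E = M + (0, -12.5) = (38.4, -12.5). On A1, M sits at bearing 90° from E; a 62° counterclockwise sweep puts T at bearing 152°, so T = E + 12.5·(cos 152°, sin 152°) = (27.4, -6.63). The tangent condition forces ET to be normal to TJ, so TJ runs along (−sin 152°, cos 152°); with |TJ| = 37.9, J = (9.57, -40.1). Then |MJ| = |J − M| = 49.4.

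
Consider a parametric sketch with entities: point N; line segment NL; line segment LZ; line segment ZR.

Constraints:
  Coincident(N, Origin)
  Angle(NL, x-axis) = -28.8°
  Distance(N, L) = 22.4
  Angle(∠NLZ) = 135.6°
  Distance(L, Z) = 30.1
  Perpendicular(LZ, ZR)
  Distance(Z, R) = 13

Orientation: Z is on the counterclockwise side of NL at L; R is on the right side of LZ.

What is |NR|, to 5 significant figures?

54.293

N is at the origin; NL runs at -28.8° with length 22.4, so L = 22.4·(cos -28.8°, sin -28.8°) = (19.629, -10.791). ∠NLZ = 135.6°, so LZ runs at -28.8° + (180° − 135.6°) = 15.600° from the x-axis; with |LZ| = 30.1, Z = L + 30.1·(cos 15.600°, sin 15.600°) = (48.620, -2.6968). LZ is perpendicular to ZR; with |ZR| = 13.0 on the right of LZ, R = Z + 13.0·(0.26892, -0.96316) = (52.116, -15.218). Then |NR| = |R − N| = 54.293.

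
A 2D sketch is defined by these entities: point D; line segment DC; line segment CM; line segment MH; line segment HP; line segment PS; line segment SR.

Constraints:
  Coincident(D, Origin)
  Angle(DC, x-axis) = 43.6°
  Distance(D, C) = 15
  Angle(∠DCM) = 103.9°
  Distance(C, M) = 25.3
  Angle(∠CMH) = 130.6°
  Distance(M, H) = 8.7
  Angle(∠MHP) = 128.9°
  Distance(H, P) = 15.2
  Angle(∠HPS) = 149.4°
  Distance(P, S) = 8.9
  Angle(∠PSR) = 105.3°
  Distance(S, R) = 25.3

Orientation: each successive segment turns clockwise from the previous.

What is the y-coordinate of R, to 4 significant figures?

-3.966

∠HPS = 149.4° gives PS at -163.6° from the x-axis; with |PS| = 8.9, S = (14.52, -25.49). ∠PSR = 105.3° gives SR at 121.7° from the x-axis; with |SR| = 25.3, R = (1.228, -3.966). So R.y = -3.966.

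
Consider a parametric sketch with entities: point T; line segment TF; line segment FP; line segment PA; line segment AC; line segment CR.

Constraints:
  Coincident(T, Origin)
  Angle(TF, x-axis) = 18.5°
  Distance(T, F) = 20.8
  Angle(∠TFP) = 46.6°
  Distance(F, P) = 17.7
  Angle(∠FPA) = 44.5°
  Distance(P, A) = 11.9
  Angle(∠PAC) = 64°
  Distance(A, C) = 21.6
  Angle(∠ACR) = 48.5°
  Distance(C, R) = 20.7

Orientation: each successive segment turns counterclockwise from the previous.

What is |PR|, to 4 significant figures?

5.498

T is at the origin; TF runs at 18.5° with length 20.8, so F = (19.73, 6.600). ∠TFP = 46.6° gives FP at 151.9° from the x-axis; with |FP| = 17.7, P = (4.111, 14.94). ∠FPA = 44.5° gives PA at -72.60° from the x-axis; with |PA| = 11.9, A = (7.670, 3.581). ∠PAC = 64.0° gives AC at 43.40° from the x-axis; with |AC| = 21.6, C = (23.36, 18.42). ∠ACR = 48.5° gives CR at 174.9° from the x-axis; with |CR| = 20.7, R = (2.746, 20.26). Then |PR| = |R − P| = 5.498.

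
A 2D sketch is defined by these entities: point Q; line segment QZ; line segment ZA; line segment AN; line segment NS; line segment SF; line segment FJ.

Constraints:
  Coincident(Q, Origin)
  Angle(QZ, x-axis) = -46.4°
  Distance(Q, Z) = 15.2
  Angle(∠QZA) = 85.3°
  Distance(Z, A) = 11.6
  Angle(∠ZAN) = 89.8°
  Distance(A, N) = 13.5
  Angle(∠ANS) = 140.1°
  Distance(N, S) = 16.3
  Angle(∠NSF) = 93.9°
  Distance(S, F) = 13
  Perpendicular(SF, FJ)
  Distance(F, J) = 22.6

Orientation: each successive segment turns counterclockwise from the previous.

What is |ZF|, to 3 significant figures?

20.6

Q is at the origin; QZ runs at -46.4° with length 15.2, so Z = (10.5, -11.0). ∠QZA = 85.3° gives ZA at 48.3° from the x-axis; with |ZA| = 11.6, A = (18.2, -2.35). ∠ZAN = 89.8° gives AN at 138° from the x-axis; with |AN| = 13.5, N = (8.09, 6.60). ∠ANS = 140.1° gives NS at 178° from the x-axis; with |NS| = 16.3, S = (-8.21, 7.05). ∠NSF = 93.9° gives SF at -95.5° from the x-axis; with |SF| = 13.0, F = (-9.45, -5.89). Then |ZF| = |F − Z| = 20.6.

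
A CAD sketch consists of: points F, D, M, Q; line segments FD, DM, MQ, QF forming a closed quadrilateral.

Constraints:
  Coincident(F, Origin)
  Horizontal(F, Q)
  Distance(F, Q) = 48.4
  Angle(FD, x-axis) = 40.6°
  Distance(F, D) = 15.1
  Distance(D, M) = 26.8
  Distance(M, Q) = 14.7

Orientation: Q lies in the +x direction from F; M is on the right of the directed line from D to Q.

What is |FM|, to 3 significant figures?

34.6

Checks: |DM| = 26.80 ✓; |MQ| = 14.70 ✓.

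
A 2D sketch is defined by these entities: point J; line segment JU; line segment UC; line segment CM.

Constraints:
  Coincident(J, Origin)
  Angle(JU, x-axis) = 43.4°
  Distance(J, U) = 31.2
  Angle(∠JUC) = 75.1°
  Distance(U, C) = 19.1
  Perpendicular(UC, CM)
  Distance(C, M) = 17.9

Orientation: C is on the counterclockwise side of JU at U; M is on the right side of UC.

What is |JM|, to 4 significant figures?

49.31

J is at the origin; JU runs at 43.4° with length 31.2, so U = 31.2·(cos 43.4°, sin 43.4°) = (22.67, 21.44). ∠JUC = 75.1°, so UC runs at 43.4° + (180° − 75.1°) = 148.3° from the x-axis; with |UC| = 19.1, C = U + 19.1·(cos 148.3°, sin 148.3°) = (6.419, 31.47). UC is perpendicular to CM; with |CM| = 17.9 on the right of UC, M = C + 17.9·(0.5255, 0.8508) = (15.82, 46.70). Then |JM| = |M − J| = 49.31.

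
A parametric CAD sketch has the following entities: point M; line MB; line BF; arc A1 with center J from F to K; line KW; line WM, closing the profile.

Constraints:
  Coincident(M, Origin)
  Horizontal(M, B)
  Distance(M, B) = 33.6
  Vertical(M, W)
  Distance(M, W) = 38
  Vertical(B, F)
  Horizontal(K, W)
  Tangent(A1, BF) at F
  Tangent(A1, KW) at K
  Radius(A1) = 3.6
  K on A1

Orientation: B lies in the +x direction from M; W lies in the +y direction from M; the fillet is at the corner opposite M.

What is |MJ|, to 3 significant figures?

45.6

M and W share the same x with |MW| = 38.0 and W on the +y side, so W = (0.00, 38.0). The virtual corner opposite M is at (33.6, 38.0). The tangent condition forces JF to be normal to BF and A1 meets KW tangentially, so JK is at right angles to KW, with radius 3.6, so the center J sits 3.6 in from both sides at J = (30.0, 34.4). Then |MJ| = |J − M| = 45.6.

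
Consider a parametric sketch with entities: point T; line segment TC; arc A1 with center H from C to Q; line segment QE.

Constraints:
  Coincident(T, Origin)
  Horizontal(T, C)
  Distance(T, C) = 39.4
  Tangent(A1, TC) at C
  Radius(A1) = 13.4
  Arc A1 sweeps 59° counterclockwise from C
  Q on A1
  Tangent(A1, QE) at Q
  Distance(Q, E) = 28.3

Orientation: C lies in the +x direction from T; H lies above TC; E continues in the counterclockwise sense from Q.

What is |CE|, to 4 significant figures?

40.31

T is at the origin; T and C share the same y with |TC| = 39.4 and C on the +x side, so C = (39.40, 0.000). A1 meets TC tangentially, so HC is at right angles to TC, so H = C + (0, 13.4) = (39.40, 13.40). On A1, C sits at bearing -90° from H; a 59° counterclockwise sweep puts Q at bearing -31°, so Q = H + 13.4·(cos -31°, sin -31°) = (50.89, 6.498). Tangency of A1 to QE means the radius HQ is perpendicular to QE, so QE runs along (−sin -31°, cos -31°); with |QE| = 28.3, E = (65.46, 30.76). Then |CE| = |E − C| = 40.31.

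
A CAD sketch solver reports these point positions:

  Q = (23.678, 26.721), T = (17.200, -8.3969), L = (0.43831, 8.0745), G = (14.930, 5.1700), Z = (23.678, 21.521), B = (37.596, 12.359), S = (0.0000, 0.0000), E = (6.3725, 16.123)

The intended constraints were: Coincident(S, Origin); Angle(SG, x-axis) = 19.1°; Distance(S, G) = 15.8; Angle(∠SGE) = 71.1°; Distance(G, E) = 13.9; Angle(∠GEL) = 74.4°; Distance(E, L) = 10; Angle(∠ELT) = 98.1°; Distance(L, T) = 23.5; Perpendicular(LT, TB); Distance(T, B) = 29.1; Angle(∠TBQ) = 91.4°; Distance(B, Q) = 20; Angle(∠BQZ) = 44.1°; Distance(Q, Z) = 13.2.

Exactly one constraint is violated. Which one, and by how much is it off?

Distance(Q, Z) = 13.2 — off by 8.00.

S = (0.00, 0.00) ✓; SG at 19.10° ✓; |SG| = 15.80 ✓; ∠SGE = 71.10° ✓; |GE| = 13.90 ✓; ∠GEL = 74.40° ✓; |EL| = 10.00 ✓; ∠ELT = 98.10° ✓; |LT| = 23.50 ✓; ∠(LT, TB) = 90.00° ✓; |TB| = 29.10 ✓; ∠TBQ = 91.40° ✓; |BQ| = 20.00 ✓; ∠BQZ = 44.10° ✓; |QZ| = 5.200 ✗.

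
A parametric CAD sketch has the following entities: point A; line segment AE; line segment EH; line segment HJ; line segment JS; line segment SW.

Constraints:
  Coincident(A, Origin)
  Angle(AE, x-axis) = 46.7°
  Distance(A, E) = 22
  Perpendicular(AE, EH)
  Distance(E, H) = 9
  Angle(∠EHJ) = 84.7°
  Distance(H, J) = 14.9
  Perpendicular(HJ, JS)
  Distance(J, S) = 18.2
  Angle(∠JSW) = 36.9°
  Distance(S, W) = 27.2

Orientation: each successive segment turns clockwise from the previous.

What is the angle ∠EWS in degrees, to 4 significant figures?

26.65°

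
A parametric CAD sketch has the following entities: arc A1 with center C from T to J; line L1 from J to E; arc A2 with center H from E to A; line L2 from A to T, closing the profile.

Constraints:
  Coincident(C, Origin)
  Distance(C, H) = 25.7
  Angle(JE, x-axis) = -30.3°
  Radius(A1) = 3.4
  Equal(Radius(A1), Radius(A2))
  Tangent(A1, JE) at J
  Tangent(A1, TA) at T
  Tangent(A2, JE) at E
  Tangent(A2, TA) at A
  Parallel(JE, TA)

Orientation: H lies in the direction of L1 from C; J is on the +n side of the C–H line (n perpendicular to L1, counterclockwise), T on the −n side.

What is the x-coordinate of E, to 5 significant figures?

23.905

Tangency of A1 to both parallel lines with radius 3.4 puts J and T at C ± 3.4·n: J = (1.7154, 2.9355), T = (-1.7154, -2.9355). Equal radii place E and A the same way about H: E = H + 3.4·n = (23.905, -10.031), A = H − 3.4·n = (20.474, -15.902). So E.x = 23.905.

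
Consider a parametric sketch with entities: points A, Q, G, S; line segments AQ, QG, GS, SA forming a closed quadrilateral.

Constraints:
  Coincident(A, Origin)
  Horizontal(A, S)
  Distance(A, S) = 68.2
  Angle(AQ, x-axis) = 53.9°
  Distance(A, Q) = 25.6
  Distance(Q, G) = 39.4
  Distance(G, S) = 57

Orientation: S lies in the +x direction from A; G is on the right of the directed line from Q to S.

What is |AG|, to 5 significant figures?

23.583

Checks: |QG| = 39.40 ✓; |GS| = 57.00 ✓.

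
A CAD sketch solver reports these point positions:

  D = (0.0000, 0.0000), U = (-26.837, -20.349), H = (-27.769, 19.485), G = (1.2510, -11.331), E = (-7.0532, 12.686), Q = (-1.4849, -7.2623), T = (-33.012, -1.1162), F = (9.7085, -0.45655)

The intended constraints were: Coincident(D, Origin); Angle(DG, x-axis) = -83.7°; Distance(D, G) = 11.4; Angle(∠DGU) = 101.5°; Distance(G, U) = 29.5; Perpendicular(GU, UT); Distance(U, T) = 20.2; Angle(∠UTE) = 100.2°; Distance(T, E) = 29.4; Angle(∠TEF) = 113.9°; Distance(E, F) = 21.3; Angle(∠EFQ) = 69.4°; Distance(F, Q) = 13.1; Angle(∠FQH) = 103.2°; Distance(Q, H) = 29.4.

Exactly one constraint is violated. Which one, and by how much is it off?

Distance(Q, H) = 29.4 — off by 8.10.

D = (0.00, 0.00) ✓; DG at -83.70° ✓; |DG| = 11.40 ✓; ∠DGU = 101.5° ✓; |GU| = 29.50 ✓; ∠(GU, UT) = 90.00° ✓; |UT| = 20.20 ✓; ∠UTE = 100.2° ✓; |TE| = 29.40 ✓; ∠TEF = 113.9° ✓; |EF| = 21.30 ✓; ∠EFQ = 69.40° ✓; |FQ| = 13.10 ✓; ∠FQH = 103.2° ✓; |QH| = 37.50 ✗.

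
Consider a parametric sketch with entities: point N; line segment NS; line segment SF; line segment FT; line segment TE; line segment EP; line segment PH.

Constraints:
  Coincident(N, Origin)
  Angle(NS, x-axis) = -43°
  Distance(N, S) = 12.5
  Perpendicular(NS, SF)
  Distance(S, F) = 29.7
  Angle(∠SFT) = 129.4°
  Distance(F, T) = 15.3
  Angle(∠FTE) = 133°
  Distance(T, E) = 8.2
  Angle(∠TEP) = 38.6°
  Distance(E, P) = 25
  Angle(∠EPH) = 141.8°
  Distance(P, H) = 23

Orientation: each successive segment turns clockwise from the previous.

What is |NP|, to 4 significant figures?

29.04

N is at the origin; NS runs at -43.0° with length 12.5, so S = (9.142, -8.525). The perpendicularity gives SF at right angles to NS, so SF runs at -133.0°; with |SF| = 29.7, F = (-11.11, -30.25). ∠SFT = 129.4° gives FT at 176.4° from the x-axis; with |FT| = 15.3, T = (-26.38, -29.29). ∠FTE = 133.0° gives TE at 129.4° from the x-axis; with |TE| = 8.2, E = (-31.59, -22.95). ∠TEP = 38.6° gives EP at -12.00° from the x-axis; with |EP| = 25.0, P = (-7.134, -28.15). Then |NP| = |P − N| = 29.04.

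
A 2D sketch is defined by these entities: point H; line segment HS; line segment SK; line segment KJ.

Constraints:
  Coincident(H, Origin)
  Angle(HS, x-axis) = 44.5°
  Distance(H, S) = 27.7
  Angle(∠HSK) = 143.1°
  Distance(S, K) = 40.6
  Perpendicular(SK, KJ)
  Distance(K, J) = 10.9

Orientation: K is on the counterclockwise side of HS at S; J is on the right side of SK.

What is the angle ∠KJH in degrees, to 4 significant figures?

66.31°

H is at the origin; HS runs at 44.5° with length 27.7, so S = 27.7·(cos 44.5°, sin 44.5°) = (19.76, 19.42). ∠HSK = 143.1°, so SK runs at 44.5° + (180° − 143.1°) = 81.40° from the x-axis; with |SK| = 40.6, K = S + 40.6·(cos 81.40°, sin 81.40°) = (25.83, 59.56). SK is perpendicular to KJ; with |KJ| = 10.9 on the right of SK, J = K + 10.9·(0.9888, -0.1495) = (36.61, 57.93). Then cos ∠KJH = JK·JH / (|JK||JH|), giving 66.31°.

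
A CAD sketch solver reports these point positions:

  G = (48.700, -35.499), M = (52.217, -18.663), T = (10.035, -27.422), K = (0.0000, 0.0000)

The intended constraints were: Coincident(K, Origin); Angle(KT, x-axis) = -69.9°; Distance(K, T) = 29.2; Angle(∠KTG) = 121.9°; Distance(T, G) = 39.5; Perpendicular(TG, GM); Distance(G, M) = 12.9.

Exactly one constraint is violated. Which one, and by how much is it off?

Distance(G, M) = 12.9 — off by 4.30.

K = (0.00, 0.00) ✓; KT at -69.90° ✓; |KT| = 29.20 ✓; ∠KTG = 121.9° ✓; |TG| = 39.50 ✓; ∠(TG, GM) = 90.00° ✓; |GM| = 17.20 ✗.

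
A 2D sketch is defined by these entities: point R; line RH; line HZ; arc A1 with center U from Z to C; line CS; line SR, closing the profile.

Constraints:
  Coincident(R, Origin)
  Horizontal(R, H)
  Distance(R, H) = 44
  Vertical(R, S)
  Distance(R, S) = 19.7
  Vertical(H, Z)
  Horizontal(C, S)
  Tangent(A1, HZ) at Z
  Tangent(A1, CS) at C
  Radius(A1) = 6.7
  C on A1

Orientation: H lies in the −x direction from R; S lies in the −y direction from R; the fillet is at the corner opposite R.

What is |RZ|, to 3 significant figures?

45.9

R is at the origin; R and H share the same y with |RH| = 44.0 and H on the −x side, so H = (-44.0, 0.00). R and S share the same x with |RS| = 19.7 and S on the −y side, so S = (0.00, -19.7). The virtual corner opposite R is at (-44.0, -19.7). A1 meets HZ tangentially, so UZ is at right angles to HZ and tangency of A1 to CS means the radius UC is perpendicular to CS, with radius 6.7, so the center U sits 6.7 in from both sides at U = (-37.3, -13.0). That places the tangent points at Z = (-44.0, -13.0) on HZ and C = (-37.3, -19.7) on CS. Then |RZ| = |Z − R| = 45.9.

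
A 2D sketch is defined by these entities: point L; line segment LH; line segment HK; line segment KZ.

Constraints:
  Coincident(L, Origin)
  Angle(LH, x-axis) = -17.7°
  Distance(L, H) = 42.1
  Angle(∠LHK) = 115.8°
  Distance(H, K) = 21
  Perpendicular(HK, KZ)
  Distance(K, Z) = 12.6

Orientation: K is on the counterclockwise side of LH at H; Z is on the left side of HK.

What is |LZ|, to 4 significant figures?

46.76

∠LHK = 115.8°, so HK runs at -17.7° + (180° − 115.8°) = 46.50° from the x-axis; with |HK| = 21.0, K = H + 21.0·(cos 46.50°, sin 46.50°) = (54.56, 2.433). The perpendicularity gives KZ at right angles to HK; with |KZ| = 12.6 on the left of HK, Z = K + 12.6·(-0.7254, 0.6884) = (45.42, 11.11). Then |LZ| = |Z − L| = 46.76.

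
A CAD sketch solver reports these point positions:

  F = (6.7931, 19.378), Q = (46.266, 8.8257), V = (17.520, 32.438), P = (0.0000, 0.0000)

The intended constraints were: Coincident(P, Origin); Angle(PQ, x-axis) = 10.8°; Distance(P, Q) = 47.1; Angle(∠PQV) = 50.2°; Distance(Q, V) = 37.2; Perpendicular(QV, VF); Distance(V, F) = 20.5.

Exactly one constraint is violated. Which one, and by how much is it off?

Distance(V, F) = 20.5 — off by 3.60.

P = (0.00, 0.00) ✓; PQ at 10.80° ✓; |PQ| = 47.10 ✓; ∠PQV = 50.20° ✓; |QV| = 37.20 ✓; ∠(QV, VF) = 90.00° ✓; |VF| = 16.90 ✗.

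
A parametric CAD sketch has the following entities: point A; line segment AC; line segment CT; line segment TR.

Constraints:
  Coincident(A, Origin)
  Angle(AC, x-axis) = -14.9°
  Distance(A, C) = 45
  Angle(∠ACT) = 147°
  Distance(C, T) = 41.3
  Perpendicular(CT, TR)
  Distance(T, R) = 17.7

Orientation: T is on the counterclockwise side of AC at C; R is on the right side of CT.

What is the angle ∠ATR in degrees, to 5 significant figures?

107.23°

A is at the origin; AC runs at -14.9° with length 45.0, so C = 45.0·(cos -14.9°, sin -14.9°) = (43.487, -11.571). ∠ACT = 147.0°, so CT runs at -14.9° + (180° − 147.0°) = 18.100° from the x-axis; with |CT| = 41.3, T = C + 41.3·(cos 18.100°, sin 18.100°) = (82.743, 1.2600). CT is perpendicular to TR; with |TR| = 17.7 on the right of CT, R = T + 17.7·(0.31068, -0.95052) = (88.242, -15.564). Then cos ∠ATR = TA·TR / (|TA||TR|), giving 107.23°.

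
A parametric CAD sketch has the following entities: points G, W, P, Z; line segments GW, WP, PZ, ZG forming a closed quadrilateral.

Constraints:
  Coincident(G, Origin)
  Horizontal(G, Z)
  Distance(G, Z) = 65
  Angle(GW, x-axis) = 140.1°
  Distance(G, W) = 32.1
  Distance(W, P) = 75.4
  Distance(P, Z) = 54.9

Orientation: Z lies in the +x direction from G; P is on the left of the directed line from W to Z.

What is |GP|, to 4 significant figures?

67.55

Checks: |WP| = 75.40 ✓; |PZ| = 54.90 ✓.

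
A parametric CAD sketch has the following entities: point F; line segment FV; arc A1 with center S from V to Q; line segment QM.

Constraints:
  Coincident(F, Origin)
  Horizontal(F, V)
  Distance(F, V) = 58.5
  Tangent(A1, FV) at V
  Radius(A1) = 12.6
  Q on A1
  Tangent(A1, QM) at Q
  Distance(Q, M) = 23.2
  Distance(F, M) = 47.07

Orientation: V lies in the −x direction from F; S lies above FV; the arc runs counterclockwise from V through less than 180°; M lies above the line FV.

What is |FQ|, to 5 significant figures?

47.603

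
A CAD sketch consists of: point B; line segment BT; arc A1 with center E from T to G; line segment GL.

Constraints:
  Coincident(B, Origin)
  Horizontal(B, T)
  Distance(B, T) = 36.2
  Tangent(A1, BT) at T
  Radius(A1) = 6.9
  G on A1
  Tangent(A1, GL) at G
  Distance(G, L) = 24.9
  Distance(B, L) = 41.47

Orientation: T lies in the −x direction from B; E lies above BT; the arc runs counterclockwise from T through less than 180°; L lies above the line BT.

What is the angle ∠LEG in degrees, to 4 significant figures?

74.51°

B is at the origin; BT is horizontal with |BT| = 36.2 and T on the −x side, so T = (-36.20, 0.000). A1 meets BT tangentially, so ET is at right angles to BT, so E = T + (0, 6.9) = (-36.20, 6.900). Since EG ⟂ GL (tangency), |EL| = √(6.9² + 24.9²) = 25.84 regardless of where G sits on A1. So L lies on both circle(B, 41.47) and circle(E, 25.84); the above-BT intersection is L = (-27.35, 31.17). G is the foot of the tangent from L: G = (-29.32, 6.353).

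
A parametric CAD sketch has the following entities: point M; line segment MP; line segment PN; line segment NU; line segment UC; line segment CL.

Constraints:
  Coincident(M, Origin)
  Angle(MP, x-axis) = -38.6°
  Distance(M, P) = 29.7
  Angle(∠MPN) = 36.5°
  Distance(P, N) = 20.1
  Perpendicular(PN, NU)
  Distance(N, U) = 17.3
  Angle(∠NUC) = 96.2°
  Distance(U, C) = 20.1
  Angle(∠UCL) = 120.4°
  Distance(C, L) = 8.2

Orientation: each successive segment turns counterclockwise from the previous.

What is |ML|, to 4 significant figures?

29.04

M is at the origin; MP runs at -38.6° with length 29.7, so P = (23.21, -18.53). ∠MPN = 36.5° gives PN at 104.9° from the x-axis; with |PN| = 20.1, N = (18.04, 0.8949). PN ⟂ NU, so NU runs at -165.1°; with |NU| = 17.3, U = (1.324, -3.553). ∠NUC = 96.2° gives UC at -81.30° from the x-axis; with |UC| = 20.1, C = (4.365, -23.42). ∠UCL = 120.4° gives CL at -21.70° from the x-axis; with |CL| = 8.2, L = (11.98, -26.45). Then |ML| = |L − M| = 29.04.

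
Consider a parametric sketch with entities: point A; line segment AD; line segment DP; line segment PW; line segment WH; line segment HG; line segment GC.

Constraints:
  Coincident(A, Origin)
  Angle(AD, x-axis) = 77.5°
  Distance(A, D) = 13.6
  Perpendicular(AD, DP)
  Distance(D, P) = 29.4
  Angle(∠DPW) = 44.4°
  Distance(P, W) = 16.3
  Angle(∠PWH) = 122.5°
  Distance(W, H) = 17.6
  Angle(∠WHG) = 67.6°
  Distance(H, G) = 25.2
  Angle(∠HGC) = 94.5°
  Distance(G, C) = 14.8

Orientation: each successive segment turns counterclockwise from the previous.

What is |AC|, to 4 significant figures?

33.83

A is at the origin; AD runs at 77.5° with length 13.6, so D = (2.944, 13.28). AD is perpendicular to DP, so DP runs at 167.5°; with |DP| = 29.4, P = (-25.76, 19.64). ∠DPW = 44.4° gives PW at -56.90° from the x-axis; with |PW| = 16.3, W = (-16.86, 5.986). ∠PWH = 122.5° gives WH at 0.6000° from the x-axis; with |WH| = 17.6, H = (0.7410, 6.170). ∠WHG = 67.6° gives HG at 113.0° from the x-axis; with |HG| = 25.2, G = (-9.105, 29.37). ∠HGC = 94.5° gives GC at -161.5° from the x-axis; with |GC| = 14.8, C = (-23.14, 24.67). Then |AC| = |C − A| = 33.83.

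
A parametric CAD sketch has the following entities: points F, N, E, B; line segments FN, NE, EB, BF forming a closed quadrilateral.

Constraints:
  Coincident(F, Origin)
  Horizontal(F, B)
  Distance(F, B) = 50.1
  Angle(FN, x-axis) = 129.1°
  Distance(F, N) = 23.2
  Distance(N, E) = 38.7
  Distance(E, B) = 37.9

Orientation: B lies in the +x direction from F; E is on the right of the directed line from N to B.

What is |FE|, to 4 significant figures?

15.92

Checks: |NE| = 38.70 ✓; |EB| = 37.90 ✓.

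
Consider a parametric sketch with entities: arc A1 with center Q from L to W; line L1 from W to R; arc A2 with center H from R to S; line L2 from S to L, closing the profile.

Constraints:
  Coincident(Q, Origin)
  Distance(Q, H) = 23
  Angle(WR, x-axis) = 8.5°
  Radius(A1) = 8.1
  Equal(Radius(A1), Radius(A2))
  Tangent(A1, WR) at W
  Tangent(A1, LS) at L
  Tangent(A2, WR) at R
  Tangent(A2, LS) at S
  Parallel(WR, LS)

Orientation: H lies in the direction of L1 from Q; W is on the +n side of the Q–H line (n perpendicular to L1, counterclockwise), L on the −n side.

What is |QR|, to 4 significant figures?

24.38

Tangency of A1 to both parallel lines with radius 8.1 puts W and L at Q ± 8.1·n: W = (-1.197, 8.011), L = (1.197, -8.011). Equal radii place R and S the same way about H: R = H + 8.1·n = (21.55, 11.41), S = H − 8.1·n = (23.94, -4.611). Then |QR| = |R − Q| = 24.38.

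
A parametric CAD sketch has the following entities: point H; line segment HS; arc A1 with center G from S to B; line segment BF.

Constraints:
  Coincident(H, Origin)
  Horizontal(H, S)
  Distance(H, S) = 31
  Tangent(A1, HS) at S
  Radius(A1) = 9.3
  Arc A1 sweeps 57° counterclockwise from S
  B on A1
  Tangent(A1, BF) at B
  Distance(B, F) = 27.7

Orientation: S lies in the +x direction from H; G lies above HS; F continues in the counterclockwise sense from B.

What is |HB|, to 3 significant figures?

39.0

A1 meets HS tangentially, so GS is at right angles to HS, so G = S + (0, 9.3) = (31.0, 9.30). On A1, S sits at bearing -90° from G; a 57° counterclockwise sweep puts B at bearing -33°, so B = G + 9.3·(cos -33°, sin -33°) = (38.8, 4.23). Then |HB| = |B − H| = 39.0.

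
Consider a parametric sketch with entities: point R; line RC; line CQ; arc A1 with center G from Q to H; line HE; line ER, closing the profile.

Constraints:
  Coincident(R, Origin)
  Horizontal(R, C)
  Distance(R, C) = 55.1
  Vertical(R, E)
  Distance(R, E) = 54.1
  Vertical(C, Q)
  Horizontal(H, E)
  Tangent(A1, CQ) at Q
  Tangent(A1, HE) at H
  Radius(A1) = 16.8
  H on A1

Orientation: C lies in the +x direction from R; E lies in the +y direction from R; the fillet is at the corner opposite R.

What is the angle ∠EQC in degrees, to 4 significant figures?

107.0°

The virtual corner opposite R is at (55.10, 54.10). Tangency of A1 to CQ means the radius GQ is perpendicular to CQ and since A1 is tangent to HE there, GH ⟂ HE, with radius 16.8, so the center G sits 16.8 in from both sides at G = (38.30, 37.30). That places the tangent points at Q = (55.10, 37.30) on CQ and H = (38.30, 54.10) on HE. Then cos ∠EQC = QE·QC / (|QE||QC|), giving 107.0°.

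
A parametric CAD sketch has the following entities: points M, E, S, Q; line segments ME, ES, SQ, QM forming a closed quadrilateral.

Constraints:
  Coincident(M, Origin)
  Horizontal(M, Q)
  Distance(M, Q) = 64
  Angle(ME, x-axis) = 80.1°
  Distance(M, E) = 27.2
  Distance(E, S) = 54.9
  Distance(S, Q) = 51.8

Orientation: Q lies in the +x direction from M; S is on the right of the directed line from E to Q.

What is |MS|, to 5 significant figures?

32.468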